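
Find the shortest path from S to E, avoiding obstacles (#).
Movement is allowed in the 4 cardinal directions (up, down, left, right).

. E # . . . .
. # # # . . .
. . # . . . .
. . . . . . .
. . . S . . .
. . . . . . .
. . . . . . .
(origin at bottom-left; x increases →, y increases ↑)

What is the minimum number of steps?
8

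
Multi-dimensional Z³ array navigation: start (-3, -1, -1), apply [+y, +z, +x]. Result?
(-2, 0, 0)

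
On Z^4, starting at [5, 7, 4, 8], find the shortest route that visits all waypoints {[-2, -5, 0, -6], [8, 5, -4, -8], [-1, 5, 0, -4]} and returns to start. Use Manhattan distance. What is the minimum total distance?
92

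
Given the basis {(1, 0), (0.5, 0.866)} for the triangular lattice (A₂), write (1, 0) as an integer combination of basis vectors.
b₁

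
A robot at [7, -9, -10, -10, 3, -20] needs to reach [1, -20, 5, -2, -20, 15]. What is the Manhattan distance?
98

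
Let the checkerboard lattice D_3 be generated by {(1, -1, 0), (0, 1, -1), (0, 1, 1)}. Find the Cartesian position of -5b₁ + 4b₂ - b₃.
(-5, 8, -5)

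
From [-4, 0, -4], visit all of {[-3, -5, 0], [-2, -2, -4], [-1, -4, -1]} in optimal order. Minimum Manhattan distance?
14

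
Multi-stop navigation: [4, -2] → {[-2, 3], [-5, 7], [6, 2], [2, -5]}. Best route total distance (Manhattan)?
32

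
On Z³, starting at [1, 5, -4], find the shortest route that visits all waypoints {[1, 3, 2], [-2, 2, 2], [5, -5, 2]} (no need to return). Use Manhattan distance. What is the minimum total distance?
26
(one optimal route: (1, 5, -4) → (1, 3, 2) → (-2, 2, 2) → (5, -5, 2))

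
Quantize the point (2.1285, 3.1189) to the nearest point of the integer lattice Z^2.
(2, 3)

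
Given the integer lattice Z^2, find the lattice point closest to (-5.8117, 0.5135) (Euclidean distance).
(-6, 1)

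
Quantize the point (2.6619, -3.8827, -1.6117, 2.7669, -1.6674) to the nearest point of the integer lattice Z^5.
(3, -4, -2, 3, -2)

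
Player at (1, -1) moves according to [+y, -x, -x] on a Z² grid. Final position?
(-1, 0)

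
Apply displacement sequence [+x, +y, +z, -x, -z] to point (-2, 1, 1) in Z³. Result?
(-2, 2, 1)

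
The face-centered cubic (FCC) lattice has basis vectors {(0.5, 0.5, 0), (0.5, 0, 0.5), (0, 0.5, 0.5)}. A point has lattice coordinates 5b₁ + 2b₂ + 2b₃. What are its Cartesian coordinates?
(3.5, 3.5, 2)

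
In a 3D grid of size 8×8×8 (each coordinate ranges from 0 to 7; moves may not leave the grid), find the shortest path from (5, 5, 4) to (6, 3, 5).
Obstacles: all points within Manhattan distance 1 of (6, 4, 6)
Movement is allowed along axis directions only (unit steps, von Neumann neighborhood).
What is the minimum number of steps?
4
(one shortest path: (5, 5, 4) → (6, 5, 4) → (6, 4, 4) → (6, 3, 4) → (6, 3, 5))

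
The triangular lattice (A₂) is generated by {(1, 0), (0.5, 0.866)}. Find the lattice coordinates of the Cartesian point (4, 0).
4b₁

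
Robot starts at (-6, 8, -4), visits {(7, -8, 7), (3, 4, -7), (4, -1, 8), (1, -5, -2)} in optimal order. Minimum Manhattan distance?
60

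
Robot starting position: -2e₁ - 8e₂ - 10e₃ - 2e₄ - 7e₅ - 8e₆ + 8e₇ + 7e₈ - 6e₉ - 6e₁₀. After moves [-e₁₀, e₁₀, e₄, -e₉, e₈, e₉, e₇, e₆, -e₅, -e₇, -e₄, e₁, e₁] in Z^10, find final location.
(0, -8, -10, -2, -8, -7, 8, 8, -6, -6)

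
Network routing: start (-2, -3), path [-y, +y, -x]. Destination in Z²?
(-3, -3)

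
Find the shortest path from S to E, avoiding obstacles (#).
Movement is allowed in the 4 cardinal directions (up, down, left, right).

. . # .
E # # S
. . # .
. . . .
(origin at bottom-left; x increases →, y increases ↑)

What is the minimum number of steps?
7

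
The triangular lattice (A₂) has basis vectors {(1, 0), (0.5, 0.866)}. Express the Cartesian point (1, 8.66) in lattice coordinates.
-4b₁ + 10b₂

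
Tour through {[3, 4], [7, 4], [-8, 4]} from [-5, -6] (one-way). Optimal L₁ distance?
28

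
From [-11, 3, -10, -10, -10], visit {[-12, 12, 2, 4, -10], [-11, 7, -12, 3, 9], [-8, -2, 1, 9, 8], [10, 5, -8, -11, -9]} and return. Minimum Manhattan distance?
194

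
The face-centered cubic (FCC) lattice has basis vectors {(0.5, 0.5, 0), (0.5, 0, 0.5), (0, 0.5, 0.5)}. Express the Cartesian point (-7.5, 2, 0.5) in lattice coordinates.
-6b₁ - 9b₂ + 10b₃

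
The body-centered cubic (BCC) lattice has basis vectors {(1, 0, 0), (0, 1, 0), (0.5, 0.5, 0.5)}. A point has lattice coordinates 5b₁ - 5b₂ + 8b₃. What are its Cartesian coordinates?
(9, -1, 4)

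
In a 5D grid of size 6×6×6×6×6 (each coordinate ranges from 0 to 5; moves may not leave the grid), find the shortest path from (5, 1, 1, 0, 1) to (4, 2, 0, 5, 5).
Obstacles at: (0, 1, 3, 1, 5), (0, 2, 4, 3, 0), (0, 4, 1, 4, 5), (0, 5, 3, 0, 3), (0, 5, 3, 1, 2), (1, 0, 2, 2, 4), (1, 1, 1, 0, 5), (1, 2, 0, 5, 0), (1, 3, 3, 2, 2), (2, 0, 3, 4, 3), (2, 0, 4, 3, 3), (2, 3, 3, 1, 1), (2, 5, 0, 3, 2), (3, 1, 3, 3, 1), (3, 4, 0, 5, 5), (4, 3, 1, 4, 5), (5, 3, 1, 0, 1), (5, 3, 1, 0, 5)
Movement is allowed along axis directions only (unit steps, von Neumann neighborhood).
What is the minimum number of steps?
12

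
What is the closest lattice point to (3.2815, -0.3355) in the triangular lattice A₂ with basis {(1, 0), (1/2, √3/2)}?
(3, 0)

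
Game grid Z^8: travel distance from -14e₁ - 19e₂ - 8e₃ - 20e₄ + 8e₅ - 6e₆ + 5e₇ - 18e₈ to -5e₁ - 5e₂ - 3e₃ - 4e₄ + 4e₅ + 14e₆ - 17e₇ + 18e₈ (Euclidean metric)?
52.4786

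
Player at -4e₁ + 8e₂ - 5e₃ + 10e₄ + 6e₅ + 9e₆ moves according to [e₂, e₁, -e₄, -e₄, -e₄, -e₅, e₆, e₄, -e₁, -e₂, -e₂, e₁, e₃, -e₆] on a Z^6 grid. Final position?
(-3, 7, -4, 8, 5, 9)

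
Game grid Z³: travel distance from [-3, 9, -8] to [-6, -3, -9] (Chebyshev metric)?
12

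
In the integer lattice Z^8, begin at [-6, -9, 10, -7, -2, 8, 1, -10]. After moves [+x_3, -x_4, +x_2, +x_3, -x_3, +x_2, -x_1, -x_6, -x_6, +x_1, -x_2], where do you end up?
(-6, -8, 11, -8, -2, 6, 1, -10)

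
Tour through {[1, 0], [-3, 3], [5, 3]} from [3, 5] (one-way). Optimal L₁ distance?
18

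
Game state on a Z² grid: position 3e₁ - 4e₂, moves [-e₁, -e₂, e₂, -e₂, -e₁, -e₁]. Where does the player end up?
(0, -5)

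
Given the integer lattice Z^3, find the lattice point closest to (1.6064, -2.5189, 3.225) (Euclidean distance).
(2, -3, 3)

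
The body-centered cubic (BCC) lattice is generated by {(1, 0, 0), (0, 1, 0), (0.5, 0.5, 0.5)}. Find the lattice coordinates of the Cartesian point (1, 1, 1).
2b₃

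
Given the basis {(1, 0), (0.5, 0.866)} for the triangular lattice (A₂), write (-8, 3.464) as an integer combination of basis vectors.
-10b₁ + 4b₂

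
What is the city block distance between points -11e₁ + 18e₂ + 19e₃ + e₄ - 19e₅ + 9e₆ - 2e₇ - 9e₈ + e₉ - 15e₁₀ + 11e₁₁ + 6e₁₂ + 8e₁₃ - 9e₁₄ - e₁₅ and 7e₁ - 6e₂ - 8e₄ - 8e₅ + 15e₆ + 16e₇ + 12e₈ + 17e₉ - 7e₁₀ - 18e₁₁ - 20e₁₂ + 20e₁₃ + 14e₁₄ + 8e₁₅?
249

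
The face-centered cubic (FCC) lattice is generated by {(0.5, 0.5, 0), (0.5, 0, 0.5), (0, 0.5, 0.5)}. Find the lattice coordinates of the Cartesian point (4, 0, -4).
8b₁ - 8b₃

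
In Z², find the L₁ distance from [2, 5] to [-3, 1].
9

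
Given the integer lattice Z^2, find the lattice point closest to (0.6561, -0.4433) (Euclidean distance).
(1, 0)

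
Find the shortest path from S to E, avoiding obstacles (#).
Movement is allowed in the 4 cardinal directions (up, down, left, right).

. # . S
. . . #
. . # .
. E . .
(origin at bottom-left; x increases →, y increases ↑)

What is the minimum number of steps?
5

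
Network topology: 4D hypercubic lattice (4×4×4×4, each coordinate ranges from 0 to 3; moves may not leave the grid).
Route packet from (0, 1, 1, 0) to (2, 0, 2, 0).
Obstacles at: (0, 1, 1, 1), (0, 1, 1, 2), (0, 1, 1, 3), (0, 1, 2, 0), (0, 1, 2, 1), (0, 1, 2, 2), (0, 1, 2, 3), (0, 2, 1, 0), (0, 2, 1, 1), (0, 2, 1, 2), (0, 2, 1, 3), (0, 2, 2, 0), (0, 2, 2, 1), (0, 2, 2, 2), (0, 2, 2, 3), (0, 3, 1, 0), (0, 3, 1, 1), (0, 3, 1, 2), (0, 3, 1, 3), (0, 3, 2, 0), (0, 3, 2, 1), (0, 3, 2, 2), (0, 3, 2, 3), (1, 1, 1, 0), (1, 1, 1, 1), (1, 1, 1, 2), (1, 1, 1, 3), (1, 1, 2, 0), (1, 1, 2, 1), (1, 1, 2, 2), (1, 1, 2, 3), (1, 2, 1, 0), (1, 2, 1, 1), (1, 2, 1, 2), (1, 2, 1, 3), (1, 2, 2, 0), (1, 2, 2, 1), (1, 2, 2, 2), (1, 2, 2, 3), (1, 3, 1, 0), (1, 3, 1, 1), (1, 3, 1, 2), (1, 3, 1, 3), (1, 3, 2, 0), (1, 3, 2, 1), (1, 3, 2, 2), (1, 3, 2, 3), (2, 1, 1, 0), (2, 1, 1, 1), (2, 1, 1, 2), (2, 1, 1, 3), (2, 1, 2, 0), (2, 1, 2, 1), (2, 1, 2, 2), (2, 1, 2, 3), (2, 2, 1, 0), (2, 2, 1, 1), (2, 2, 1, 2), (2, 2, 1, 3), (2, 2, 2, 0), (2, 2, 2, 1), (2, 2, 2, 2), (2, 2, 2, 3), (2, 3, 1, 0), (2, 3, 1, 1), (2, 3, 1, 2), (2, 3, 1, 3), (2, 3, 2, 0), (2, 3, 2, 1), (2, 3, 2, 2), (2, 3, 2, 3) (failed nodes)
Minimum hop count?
4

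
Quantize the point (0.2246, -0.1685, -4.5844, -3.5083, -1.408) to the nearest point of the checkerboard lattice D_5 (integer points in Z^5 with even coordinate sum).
(0, 0, -5, -4, -1)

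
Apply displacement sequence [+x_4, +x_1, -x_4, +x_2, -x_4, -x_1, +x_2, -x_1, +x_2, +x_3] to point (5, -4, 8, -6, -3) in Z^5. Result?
(4, -1, 9, -7, -3)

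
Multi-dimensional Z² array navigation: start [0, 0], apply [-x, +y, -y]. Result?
(-1, 0)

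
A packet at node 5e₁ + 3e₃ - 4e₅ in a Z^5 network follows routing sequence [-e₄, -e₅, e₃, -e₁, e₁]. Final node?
(5, 0, 4, -1, -5)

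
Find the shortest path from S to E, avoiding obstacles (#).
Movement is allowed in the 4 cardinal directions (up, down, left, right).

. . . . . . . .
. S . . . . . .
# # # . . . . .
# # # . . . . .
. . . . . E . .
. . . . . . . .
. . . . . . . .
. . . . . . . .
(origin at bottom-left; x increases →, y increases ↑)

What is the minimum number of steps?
7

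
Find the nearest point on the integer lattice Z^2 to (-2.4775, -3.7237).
(-2, -4)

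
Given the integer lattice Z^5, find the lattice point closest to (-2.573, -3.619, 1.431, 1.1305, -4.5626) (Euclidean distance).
(-3, -4, 1, 1, -5)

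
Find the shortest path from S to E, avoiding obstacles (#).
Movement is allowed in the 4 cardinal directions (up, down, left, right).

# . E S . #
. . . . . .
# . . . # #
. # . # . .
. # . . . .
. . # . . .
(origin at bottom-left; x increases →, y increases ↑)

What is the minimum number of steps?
1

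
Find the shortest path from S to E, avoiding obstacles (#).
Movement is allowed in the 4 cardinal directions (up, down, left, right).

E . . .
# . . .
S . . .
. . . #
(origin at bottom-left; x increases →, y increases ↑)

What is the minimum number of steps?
4
(one shortest path: (0, 1) → (1, 1) → (1, 2) → (1, 3) → (0, 3))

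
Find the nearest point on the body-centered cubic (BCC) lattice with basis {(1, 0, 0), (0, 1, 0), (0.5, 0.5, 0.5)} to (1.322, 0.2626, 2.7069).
(1.5, 0.5, 2.5)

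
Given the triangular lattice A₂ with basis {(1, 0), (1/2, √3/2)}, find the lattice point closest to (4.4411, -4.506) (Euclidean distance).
(4.5, -4.33)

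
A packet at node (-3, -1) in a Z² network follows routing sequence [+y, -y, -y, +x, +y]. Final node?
(-2, -1)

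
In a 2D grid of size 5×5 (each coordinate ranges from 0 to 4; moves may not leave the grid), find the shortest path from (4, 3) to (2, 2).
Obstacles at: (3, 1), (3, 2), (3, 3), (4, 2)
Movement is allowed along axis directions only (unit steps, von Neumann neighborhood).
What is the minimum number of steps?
5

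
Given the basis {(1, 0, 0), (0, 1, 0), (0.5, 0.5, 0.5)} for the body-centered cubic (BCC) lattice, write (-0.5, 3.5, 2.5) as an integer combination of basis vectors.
-3b₁ + b₂ + 5b₃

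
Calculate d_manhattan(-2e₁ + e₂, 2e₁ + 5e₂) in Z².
8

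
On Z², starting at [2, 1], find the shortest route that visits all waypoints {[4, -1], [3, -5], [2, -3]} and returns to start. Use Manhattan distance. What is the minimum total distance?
16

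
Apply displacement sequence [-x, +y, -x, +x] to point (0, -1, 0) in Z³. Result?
(-1, 0, 0)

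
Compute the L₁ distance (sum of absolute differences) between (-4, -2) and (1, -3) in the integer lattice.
6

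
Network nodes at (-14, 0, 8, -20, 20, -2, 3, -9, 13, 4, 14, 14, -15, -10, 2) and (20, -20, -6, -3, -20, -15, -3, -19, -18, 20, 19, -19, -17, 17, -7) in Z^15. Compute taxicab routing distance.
277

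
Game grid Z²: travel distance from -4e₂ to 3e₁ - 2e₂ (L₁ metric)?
5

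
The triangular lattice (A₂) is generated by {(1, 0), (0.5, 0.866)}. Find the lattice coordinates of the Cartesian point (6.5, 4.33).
4b₁ + 5b₂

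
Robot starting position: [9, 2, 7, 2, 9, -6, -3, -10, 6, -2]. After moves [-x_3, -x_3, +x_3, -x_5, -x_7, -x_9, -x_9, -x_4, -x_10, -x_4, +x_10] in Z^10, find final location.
(9, 2, 6, 0, 8, -6, -4, -10, 4, -2)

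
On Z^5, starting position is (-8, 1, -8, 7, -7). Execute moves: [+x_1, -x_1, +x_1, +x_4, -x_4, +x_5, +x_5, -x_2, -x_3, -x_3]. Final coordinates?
(-7, 0, -10, 7, -5)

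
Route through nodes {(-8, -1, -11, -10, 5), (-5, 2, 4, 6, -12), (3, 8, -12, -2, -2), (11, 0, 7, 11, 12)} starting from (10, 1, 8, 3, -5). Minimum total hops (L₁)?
162
(one optimal route: (10, 1, 8, 3, -5) → (11, 0, 7, 11, 12) → (-5, 2, 4, 6, -12) → (3, 8, -12, -2, -2) → (-8, -1, -11, -10, 5))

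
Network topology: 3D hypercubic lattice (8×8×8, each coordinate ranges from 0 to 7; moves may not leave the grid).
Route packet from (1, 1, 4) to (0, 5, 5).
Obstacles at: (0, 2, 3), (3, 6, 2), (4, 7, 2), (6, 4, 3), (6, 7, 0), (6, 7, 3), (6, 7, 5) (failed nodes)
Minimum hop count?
6
(one shortest path: (1, 1, 4) → (0, 1, 4) → (0, 2, 4) → (0, 3, 4) → (0, 4, 4) → (0, 5, 4) → (0, 5, 5))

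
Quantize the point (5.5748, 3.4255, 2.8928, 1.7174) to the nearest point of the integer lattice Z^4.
(6, 3, 3, 2)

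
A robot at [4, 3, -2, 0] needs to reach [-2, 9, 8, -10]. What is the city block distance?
32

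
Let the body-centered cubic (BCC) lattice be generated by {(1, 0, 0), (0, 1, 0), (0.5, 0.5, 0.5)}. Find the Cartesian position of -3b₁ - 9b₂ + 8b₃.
(1, -5, 4)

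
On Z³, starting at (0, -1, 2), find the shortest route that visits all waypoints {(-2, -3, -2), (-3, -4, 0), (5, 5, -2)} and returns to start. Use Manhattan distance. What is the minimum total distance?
42
(one optimal route: (0, -1, 2) → (-3, -4, 0) → (-2, -3, -2) → (5, 5, -2) → (0, -1, 2))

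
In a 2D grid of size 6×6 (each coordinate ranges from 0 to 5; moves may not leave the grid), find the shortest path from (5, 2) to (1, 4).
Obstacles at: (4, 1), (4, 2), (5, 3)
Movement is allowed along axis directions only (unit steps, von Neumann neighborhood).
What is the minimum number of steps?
10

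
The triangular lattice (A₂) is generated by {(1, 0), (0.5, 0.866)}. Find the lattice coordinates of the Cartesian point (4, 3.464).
2b₁ + 4b₂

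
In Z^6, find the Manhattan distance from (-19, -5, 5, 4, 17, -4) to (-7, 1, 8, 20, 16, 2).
44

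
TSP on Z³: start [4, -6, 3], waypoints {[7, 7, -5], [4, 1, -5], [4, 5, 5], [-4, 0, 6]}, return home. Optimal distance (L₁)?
70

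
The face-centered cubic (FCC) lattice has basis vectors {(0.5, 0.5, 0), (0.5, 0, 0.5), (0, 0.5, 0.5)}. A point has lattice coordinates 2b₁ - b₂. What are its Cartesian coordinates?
(0.5, 1, -0.5)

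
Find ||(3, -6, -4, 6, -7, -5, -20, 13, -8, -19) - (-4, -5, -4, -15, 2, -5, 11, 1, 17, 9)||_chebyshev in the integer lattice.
31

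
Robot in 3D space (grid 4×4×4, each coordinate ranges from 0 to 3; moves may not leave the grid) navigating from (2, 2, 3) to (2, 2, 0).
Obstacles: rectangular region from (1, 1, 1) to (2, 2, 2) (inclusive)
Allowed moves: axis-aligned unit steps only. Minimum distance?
5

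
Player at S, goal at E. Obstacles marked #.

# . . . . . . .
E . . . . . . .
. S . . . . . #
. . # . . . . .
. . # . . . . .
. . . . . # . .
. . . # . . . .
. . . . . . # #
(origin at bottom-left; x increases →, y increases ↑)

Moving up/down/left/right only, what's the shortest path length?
2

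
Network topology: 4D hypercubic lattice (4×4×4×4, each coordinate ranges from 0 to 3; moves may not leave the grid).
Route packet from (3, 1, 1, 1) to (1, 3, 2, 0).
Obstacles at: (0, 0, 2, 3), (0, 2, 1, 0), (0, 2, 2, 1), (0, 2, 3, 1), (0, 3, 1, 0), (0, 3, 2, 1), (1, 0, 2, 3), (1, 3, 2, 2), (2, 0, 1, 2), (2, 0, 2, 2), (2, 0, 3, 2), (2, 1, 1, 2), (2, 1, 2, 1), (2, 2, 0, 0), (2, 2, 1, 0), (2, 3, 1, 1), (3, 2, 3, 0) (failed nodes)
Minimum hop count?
6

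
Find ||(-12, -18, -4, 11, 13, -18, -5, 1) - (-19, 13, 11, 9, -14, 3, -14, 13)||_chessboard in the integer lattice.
31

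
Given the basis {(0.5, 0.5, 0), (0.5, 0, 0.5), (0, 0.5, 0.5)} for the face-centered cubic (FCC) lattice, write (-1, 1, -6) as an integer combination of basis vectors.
6b₁ - 8b₂ - 4b₃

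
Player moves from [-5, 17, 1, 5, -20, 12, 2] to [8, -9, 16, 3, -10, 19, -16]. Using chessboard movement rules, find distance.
26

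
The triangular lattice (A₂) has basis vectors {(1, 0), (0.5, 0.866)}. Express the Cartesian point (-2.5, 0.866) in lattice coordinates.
-3b₁ + b₂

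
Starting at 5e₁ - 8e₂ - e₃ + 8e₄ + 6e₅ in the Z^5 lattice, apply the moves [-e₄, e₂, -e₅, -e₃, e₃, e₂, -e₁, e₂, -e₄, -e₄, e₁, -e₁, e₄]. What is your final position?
(4, -5, -1, 6, 5)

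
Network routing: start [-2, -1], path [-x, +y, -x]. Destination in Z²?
(-4, 0)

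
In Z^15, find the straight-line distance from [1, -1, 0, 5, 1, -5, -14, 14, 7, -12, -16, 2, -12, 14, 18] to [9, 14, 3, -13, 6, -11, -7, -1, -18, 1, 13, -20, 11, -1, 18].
61.887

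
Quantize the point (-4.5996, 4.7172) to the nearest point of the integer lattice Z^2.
(-5, 5)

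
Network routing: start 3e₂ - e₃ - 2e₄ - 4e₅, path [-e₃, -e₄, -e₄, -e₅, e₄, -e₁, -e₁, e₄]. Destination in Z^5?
(-2, 3, -2, -2, -5)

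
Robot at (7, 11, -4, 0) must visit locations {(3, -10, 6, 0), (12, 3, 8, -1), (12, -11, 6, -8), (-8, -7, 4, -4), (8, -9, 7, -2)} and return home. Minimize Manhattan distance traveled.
136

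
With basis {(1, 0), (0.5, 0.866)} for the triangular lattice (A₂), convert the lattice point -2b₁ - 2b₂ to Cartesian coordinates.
(-3, -1.732)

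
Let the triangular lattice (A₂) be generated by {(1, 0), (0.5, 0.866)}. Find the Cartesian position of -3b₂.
(-1.5, -2.598)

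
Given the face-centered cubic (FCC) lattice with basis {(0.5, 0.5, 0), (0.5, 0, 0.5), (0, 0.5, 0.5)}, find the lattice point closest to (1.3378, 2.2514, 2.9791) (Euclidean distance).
(1.5, 2.5, 3)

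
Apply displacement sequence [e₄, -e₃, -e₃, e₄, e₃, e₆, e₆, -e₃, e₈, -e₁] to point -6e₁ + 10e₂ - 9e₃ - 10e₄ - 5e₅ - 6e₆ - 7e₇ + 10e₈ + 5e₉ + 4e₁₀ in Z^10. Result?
(-7, 10, -11, -8, -5, -4, -7, 11, 5, 4)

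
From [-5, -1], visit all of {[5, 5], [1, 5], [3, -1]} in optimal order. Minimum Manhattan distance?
20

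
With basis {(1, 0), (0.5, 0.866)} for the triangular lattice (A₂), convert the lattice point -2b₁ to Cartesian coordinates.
(-2, 0)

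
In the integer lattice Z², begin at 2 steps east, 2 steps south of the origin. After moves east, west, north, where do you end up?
(2, -1)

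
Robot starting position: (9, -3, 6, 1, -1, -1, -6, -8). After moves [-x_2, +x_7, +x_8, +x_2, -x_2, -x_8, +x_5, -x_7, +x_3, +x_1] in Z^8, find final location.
(10, -4, 7, 1, 0, -1, -6, -8)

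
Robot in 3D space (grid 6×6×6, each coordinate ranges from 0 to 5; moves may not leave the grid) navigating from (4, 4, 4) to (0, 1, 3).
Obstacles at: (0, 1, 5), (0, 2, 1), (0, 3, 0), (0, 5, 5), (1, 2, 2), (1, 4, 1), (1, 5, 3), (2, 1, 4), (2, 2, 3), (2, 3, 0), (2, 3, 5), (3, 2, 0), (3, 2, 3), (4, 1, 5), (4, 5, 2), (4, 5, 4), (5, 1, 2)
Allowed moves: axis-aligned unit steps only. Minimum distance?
8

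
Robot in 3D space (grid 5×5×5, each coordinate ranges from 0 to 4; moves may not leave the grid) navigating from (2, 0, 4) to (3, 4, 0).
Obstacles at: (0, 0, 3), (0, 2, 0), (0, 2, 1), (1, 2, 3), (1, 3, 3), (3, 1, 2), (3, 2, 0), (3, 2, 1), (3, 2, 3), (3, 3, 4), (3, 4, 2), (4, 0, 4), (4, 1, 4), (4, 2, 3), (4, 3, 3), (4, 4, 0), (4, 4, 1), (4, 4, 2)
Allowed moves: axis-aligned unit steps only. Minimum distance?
9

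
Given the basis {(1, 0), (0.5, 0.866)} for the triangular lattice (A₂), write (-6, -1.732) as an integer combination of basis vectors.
-5b₁ - 2b₂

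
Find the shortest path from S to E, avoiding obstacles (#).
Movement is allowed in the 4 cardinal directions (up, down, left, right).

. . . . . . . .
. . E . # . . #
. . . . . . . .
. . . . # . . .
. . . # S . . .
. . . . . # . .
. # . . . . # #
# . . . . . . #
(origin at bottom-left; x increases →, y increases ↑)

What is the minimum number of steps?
7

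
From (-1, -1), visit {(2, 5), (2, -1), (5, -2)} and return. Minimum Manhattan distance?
26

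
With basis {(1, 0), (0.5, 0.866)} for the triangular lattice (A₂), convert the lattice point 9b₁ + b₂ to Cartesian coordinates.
(9.5, 0.866)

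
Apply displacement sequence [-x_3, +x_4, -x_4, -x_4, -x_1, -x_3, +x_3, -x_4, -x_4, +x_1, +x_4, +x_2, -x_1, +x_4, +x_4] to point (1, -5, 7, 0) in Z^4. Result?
(0, -4, 6, 0)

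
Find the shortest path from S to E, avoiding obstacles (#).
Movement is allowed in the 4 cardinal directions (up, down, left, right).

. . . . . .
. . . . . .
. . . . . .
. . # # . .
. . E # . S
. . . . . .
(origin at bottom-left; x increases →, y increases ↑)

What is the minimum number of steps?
5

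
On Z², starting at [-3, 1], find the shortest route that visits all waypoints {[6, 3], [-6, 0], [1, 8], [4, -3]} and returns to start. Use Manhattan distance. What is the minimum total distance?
46
(one optimal route: (-3, 1) → (-6, 0) → (4, -3) → (6, 3) → (1, 8) → (-3, 1))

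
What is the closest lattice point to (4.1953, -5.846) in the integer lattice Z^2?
(4, -6)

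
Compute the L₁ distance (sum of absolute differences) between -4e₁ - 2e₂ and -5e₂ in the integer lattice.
7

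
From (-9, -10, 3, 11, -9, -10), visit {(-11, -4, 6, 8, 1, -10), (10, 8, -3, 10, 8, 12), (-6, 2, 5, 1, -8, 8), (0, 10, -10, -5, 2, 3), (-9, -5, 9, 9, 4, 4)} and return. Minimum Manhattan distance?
250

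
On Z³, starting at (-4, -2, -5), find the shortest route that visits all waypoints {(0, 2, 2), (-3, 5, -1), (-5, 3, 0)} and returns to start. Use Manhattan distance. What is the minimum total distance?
40
(one optimal route: (-4, -2, -5) → (0, 2, 2) → (-3, 5, -1) → (-5, 3, 0) → (-4, -2, -5))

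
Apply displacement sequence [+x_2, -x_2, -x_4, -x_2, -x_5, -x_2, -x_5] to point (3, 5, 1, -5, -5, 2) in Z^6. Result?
(3, 3, 1, -6, -7, 2)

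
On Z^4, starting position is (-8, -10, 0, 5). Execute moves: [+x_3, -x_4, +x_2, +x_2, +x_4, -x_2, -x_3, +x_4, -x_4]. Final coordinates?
(-8, -9, 0, 5)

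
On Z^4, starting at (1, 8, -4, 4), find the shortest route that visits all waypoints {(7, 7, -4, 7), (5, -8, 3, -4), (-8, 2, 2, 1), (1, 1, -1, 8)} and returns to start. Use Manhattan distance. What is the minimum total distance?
108
(one optimal route: (1, 8, -4, 4) → (7, 7, -4, 7) → (5, -8, 3, -4) → (-8, 2, 2, 1) → (1, 1, -1, 8) → (1, 8, -4, 4))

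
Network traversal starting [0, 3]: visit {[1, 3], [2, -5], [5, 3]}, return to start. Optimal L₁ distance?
26
(one optimal route: (0, 3) → (1, 3) → (2, -5) → (5, 3) → (0, 3))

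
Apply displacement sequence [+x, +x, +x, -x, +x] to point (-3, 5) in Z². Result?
(0, 5)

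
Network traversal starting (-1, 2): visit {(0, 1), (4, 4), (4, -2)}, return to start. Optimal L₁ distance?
22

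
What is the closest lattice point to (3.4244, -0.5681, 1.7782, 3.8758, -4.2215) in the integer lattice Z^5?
(3, -1, 2, 4, -4)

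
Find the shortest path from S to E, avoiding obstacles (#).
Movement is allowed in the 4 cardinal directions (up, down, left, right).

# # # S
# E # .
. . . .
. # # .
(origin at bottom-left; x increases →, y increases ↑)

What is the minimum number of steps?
5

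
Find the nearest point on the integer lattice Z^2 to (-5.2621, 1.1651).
(-5, 1)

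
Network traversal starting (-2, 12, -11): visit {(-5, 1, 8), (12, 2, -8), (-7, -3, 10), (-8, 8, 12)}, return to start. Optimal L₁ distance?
116
(one optimal route: (-2, 12, -11) → (12, 2, -8) → (-5, 1, 8) → (-7, -3, 10) → (-8, 8, 12) → (-2, 12, -11))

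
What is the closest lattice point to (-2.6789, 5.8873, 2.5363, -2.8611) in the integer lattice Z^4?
(-3, 6, 3, -3)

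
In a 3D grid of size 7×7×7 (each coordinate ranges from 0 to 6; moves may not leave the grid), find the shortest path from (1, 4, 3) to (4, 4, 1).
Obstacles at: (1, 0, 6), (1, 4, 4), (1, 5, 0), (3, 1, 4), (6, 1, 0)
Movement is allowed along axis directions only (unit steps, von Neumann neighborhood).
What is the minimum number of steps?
5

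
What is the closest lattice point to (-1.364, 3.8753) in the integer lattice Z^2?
(-1, 4)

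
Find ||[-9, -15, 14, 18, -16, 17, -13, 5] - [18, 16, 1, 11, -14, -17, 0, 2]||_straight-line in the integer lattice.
56.9737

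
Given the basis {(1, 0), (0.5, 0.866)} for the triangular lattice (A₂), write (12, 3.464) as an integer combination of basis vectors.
10b₁ + 4b₂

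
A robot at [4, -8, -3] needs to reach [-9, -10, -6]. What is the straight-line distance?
13.4907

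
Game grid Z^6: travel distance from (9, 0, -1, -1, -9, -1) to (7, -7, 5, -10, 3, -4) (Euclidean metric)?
17.9722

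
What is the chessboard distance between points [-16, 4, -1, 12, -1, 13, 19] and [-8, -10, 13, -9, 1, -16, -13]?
32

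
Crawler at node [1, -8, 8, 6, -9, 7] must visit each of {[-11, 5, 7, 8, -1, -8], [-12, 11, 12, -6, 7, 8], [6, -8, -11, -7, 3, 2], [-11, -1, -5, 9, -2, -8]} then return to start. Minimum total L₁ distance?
250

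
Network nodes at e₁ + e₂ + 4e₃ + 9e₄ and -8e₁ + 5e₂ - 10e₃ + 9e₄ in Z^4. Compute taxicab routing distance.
27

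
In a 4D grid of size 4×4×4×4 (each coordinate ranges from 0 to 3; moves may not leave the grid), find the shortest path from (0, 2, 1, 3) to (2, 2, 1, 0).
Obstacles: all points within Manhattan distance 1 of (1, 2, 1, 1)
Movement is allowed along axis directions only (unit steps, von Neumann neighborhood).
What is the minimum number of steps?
7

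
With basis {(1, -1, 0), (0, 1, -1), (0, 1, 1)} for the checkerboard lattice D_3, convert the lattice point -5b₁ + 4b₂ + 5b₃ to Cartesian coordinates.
(-5, 14, 1)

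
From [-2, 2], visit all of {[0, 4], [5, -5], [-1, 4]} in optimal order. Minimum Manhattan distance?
18
(one optimal route: (-2, 2) → (-1, 4) → (0, 4) → (5, -5))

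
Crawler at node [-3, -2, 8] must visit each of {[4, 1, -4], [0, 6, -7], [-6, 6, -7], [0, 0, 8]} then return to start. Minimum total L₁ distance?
66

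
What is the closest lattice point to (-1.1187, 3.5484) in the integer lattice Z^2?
(-1, 4)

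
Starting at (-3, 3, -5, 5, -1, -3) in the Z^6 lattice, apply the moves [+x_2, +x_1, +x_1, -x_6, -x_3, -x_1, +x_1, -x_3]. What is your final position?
(-1, 4, -7, 5, -1, -4)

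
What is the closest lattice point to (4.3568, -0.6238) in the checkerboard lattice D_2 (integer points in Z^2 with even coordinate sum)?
(4, 0)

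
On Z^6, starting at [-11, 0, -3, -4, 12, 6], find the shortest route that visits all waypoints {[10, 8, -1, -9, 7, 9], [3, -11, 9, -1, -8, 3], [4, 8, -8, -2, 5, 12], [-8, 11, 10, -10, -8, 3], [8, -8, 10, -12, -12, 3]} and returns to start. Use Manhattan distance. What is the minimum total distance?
248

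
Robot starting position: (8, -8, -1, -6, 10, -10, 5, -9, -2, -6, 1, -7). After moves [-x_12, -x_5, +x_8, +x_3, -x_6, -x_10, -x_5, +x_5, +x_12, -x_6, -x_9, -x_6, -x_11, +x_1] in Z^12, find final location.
(9, -8, 0, -6, 9, -13, 5, -8, -3, -7, 0, -7)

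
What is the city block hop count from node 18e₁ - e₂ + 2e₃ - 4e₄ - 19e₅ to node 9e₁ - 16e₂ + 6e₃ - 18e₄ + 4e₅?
65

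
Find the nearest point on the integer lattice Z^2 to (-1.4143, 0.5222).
(-1, 1)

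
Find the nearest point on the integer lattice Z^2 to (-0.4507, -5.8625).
(0, -6)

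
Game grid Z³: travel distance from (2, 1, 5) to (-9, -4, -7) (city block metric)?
28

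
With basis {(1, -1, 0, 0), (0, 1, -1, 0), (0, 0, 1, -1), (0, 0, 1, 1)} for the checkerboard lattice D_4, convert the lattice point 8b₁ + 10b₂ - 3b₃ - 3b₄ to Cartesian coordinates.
(8, 2, -16, 0)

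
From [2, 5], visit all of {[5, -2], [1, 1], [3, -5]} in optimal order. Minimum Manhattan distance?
17
(one optimal route: (2, 5) → (1, 1) → (5, -2) → (3, -5))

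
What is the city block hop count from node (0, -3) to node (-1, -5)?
3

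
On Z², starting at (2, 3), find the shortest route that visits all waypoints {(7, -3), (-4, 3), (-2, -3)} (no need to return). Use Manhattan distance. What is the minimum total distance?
23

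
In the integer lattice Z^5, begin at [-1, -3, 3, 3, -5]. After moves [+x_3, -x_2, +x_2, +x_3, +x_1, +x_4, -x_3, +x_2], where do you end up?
(0, -2, 4, 4, -5)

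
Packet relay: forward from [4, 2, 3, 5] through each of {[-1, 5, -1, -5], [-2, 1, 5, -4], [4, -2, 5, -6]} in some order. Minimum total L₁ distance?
40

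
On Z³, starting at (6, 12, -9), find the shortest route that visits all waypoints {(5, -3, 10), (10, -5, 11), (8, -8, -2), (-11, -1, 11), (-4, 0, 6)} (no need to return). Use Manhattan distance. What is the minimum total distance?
84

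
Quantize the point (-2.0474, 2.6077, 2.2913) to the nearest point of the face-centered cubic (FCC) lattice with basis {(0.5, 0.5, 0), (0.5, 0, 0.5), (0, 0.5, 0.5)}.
(-2, 2.5, 2.5)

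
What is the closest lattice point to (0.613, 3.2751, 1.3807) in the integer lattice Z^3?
(1, 3, 1)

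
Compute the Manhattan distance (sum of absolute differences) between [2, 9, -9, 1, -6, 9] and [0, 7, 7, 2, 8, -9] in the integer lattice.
53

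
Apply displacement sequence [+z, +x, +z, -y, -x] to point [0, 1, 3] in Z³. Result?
(0, 0, 5)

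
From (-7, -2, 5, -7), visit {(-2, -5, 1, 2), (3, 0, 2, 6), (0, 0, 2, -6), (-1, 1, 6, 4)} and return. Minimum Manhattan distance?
74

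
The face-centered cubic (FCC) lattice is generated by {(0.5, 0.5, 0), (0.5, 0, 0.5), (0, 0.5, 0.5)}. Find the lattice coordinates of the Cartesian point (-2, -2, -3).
-b₁ - 3b₂ - 3b₃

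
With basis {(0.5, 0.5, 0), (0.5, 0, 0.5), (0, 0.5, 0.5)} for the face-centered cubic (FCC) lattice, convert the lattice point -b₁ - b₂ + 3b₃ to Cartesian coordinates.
(-1, 1, 1)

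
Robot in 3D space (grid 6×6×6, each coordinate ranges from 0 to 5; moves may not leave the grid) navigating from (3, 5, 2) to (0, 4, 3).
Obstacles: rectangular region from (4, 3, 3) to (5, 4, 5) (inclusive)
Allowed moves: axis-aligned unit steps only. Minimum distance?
5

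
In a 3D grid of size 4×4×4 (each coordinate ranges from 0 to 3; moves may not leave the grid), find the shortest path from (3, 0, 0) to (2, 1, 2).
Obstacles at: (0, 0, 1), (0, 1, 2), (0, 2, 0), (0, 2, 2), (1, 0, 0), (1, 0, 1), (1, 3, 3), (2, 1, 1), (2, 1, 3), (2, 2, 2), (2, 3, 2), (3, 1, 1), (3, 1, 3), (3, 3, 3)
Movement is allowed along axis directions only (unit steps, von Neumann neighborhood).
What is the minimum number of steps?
4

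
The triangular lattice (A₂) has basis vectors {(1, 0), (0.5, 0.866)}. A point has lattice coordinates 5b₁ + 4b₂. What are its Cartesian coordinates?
(7, 3.464)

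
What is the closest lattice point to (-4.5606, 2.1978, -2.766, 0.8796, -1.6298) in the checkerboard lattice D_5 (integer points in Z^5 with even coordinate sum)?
(-4, 2, -3, 1, -2)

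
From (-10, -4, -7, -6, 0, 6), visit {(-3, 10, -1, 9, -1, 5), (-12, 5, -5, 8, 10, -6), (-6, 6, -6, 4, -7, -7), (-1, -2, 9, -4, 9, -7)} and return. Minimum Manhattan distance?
206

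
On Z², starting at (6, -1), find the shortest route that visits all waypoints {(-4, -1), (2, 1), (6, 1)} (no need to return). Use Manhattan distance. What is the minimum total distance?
14
(one optimal route: (6, -1) → (6, 1) → (2, 1) → (-4, -1))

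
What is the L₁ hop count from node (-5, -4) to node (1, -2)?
8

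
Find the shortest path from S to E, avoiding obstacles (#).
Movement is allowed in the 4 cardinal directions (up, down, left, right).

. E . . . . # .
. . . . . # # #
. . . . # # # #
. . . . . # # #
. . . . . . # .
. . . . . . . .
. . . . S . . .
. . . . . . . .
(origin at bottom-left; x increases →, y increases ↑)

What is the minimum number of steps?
9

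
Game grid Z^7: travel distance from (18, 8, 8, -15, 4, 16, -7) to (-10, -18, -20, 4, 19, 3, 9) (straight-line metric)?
57.0526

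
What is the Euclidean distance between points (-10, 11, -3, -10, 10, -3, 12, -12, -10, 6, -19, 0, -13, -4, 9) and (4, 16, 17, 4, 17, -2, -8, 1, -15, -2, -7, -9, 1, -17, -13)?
50.9804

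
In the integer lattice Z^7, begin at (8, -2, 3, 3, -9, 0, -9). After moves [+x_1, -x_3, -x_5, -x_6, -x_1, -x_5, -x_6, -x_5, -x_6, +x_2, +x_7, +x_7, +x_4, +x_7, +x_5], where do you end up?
(8, -1, 2, 4, -11, -3, -6)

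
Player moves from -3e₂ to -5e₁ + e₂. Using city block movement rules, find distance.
9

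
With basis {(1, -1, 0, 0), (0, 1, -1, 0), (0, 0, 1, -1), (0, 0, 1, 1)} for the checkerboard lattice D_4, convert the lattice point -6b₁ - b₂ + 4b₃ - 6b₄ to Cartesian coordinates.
(-6, 5, -1, -10)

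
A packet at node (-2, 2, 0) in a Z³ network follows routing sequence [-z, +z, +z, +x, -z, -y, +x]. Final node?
(0, 1, 0)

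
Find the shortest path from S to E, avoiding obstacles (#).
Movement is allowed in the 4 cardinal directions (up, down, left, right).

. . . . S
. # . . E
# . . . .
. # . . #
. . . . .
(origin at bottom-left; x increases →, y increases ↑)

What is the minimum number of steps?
1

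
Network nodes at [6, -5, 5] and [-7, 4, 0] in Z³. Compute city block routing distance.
27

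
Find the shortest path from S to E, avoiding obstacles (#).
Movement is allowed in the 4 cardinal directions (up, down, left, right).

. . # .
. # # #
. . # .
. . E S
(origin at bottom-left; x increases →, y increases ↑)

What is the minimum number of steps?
1
(one shortest path: (3, 0) → (2, 0))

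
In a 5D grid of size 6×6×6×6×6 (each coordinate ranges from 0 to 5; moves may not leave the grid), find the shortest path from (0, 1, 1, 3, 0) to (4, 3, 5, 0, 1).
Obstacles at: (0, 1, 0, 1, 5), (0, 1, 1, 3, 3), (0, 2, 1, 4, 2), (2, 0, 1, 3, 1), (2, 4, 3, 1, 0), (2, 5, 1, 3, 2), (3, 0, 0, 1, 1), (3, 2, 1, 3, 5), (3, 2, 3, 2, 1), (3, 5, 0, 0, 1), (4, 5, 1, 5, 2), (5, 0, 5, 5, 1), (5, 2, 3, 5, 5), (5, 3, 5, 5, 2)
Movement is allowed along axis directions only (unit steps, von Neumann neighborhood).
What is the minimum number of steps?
14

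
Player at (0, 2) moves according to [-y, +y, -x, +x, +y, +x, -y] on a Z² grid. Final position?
(1, 2)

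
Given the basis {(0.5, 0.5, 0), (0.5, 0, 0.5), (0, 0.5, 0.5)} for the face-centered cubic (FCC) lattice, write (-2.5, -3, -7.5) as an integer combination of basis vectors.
2b₁ - 7b₂ - 8b₃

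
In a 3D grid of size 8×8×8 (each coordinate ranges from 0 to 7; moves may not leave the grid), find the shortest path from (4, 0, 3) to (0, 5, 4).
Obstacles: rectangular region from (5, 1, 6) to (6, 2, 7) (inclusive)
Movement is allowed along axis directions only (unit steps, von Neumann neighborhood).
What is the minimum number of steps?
10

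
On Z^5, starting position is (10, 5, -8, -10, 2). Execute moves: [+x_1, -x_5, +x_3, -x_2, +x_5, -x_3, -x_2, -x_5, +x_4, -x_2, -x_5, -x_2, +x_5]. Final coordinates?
(11, 1, -8, -9, 1)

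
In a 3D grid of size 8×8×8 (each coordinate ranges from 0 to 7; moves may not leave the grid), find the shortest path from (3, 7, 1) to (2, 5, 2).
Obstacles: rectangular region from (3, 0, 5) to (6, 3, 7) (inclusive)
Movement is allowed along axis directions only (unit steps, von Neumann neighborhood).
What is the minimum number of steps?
4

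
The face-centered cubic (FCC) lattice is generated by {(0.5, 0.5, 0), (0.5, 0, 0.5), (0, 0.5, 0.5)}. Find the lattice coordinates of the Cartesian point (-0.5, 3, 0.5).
2b₁ - 3b₂ + 4b₃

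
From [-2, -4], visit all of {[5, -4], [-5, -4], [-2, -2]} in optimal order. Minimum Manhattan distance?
17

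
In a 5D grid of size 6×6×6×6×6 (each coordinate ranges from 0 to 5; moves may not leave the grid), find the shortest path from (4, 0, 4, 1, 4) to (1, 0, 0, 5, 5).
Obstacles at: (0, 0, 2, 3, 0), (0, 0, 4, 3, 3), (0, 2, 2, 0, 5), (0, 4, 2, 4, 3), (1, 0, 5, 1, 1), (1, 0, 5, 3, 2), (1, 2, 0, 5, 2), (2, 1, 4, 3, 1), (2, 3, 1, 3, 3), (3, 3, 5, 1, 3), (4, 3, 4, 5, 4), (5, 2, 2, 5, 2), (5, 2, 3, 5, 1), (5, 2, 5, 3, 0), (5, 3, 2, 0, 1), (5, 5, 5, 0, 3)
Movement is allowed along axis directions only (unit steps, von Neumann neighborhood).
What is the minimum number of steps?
12
(one shortest path: (4, 0, 4, 1, 4) → (3, 0, 4, 1, 4) → (2, 0, 4, 1, 4) → (1, 0, 4, 1, 4) → (1, 0, 3, 1, 4) → (1, 0, 2, 1, 4) → (1, 0, 1, 1, 4) → (1, 0, 0, 1, 4) → (1, 0, 0, 2, 4) → (1, 0, 0, 3, 4) → (1, 0, 0, 4, 4) → (1, 0, 0, 5, 4) → (1, 0, 0, 5, 5))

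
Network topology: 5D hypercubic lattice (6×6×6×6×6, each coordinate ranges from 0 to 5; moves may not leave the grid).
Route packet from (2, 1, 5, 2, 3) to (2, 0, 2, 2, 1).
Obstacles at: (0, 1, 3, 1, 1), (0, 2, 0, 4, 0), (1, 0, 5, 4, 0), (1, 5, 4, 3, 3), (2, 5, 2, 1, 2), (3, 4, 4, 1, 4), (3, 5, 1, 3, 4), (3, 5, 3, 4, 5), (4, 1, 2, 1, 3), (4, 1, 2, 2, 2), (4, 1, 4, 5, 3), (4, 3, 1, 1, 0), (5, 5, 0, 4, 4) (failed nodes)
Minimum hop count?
6
(one shortest path: (2, 1, 5, 2, 3) → (2, 0, 5, 2, 3) → (2, 0, 4, 2, 3) → (2, 0, 3, 2, 3) → (2, 0, 2, 2, 3) → (2, 0, 2, 2, 2) → (2, 0, 2, 2, 1))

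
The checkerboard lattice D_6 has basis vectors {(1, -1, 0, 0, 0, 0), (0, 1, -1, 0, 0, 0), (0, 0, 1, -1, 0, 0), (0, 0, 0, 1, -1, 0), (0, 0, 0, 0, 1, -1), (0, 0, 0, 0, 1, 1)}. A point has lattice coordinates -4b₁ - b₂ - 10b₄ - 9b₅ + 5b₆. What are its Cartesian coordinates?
(-4, 3, 1, -10, 6, 14)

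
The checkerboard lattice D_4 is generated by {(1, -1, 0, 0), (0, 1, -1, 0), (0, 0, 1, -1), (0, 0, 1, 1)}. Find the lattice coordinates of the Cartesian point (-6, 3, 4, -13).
-6b₁ - 3b₂ + 7b₃ - 6b₄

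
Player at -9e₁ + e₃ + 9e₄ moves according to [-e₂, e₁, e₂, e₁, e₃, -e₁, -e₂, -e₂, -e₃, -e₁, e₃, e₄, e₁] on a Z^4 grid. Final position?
(-8, -2, 2, 10)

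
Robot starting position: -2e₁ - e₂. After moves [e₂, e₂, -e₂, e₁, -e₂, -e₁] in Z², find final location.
(-2, -1)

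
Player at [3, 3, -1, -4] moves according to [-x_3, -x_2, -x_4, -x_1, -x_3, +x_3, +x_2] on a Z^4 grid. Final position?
(2, 3, -2, -5)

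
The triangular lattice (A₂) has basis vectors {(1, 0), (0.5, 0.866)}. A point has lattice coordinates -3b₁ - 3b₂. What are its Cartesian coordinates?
(-4.5, -2.598)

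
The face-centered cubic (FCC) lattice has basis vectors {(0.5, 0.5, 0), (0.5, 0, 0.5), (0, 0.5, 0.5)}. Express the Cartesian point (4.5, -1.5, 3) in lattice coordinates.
9b₂ - 3b₃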